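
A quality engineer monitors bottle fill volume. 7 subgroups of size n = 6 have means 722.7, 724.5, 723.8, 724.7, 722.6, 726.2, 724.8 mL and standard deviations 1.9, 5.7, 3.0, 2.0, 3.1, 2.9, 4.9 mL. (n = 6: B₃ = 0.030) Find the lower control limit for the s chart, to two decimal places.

s̄ = (1.9 + 5.7 + 3.0 + 2.0 + 3.1 + 2.9 + 4.9) / 7 = 3.3571
LCL_s = B₃·s̄ = 0.030 × 3.3571 = 0.1007

0.10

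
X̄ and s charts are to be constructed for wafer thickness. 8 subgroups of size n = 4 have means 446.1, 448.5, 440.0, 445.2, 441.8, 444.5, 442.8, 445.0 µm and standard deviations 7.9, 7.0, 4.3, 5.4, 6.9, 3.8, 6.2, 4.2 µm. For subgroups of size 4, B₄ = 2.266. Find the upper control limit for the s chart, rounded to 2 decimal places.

s̄ = (7.9 + 7.0 + 4.3 + 5.4 + 6.9 + 3.8 + 6.2 + 4.2) / 8 = 5.7125
UCL_s = B₄·s̄ = 2.266 × 5.7125 = 12.9445

12.94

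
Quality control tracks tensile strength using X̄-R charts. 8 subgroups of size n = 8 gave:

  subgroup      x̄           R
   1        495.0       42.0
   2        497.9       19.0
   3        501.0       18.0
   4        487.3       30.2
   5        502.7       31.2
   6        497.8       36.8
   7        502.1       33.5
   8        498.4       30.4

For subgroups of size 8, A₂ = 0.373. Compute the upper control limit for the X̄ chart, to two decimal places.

509.02

X̄̄ = (495.0 + 497.9 + 501.0 + 487.3 + 502.7 + 497.8 + 502.1 + 498.4) / 8 = 3982.2000 / 8 = 497.7750
R̄ = (42.0 + 19.0 + 18.0 + 30.2 + 31.2 + 36.8 + 33.5 + 30.4) / 8 = 241.1000 / 8 = 30.1375
UCL = X̄̄ + A₂·R̄ = 497.7750 + 0.373 × 30.1375 = 509.0163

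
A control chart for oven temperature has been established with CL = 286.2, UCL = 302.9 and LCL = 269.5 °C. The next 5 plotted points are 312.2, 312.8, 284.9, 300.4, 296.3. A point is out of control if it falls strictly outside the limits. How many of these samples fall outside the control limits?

2

Compare each point to [269.5, 302.9]: sample 1 = 312.2 > UCL; sample 2 = 312.8 > UCL.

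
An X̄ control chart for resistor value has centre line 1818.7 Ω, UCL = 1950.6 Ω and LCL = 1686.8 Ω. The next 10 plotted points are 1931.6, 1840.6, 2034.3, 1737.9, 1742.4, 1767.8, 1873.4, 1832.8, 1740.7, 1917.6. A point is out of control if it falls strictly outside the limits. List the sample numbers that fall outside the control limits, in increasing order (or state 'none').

Compare each point to [1686.8, 1950.6]: sample 3 = 2034.3 > UCL.

3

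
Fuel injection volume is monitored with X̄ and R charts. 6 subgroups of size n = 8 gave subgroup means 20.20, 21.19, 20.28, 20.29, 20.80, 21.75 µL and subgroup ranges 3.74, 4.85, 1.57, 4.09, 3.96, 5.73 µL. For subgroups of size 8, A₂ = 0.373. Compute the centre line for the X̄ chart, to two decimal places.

20.75

X̄̄ = (20.20 + 21.19 + 20.28 + 20.29 + 20.80 + 21.75) / 6 = 124.5100 / 6 = 20.7517
CL = X̄̄ = 20.7517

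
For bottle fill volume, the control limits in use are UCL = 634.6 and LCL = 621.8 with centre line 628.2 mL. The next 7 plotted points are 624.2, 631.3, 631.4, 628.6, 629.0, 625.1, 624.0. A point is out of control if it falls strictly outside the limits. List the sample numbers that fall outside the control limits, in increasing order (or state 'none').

All 7 points lie within [621.8, 634.6].

none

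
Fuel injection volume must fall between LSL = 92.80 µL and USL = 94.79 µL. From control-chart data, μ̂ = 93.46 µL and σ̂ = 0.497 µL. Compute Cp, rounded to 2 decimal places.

Cp = (USL − LSL) / (6σ̂) = (94.79 − 92.80) / (6 × 0.497) = 1.9900 / 2.9820 = 0.6673

0.67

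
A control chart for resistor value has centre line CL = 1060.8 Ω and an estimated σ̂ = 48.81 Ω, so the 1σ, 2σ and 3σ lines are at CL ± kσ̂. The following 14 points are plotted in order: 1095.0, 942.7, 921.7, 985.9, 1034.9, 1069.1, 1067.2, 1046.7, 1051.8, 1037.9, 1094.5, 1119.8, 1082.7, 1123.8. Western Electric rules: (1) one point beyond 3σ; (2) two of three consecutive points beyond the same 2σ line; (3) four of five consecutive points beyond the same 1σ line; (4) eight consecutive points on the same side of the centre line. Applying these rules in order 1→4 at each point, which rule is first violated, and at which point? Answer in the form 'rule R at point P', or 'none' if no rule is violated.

rule 2 at point 3

Zone of each point (C = within 1σ̂, B = 1σ̂–2σ̂, A = 2σ̂–3σ̂, * = beyond 3σ̂; sign = side of CL): 1:+C, 2:-A, 3:-A, 4:-B, 5:-C, 6:+C, 7:+C, 8:-C, 9:-C, 10:-C, 11:+C, 12:+B, 13:+C, 14:+B
Rule 2 (two of three consecutive points beyond the same 2σ limit) is satisfied at point 3.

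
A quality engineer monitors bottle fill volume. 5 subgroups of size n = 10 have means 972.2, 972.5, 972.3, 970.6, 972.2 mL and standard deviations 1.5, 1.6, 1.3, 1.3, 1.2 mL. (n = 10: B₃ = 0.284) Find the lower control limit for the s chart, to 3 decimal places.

s̄ = (1.5 + 1.6 + 1.3 + 1.3 + 1.2) / 5 = 1.3800
LCL_s = B₃·s̄ = 0.284 × 1.3800 = 0.3919

0.392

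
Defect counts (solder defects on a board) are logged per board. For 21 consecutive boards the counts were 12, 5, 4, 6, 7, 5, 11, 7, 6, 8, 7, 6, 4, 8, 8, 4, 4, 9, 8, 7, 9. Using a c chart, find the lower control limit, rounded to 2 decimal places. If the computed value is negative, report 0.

c̄ = (12 + 5 + 4 + 6 + 7 + 5 + 11 + 7 + 6 + 8 + 7 + 6 + 4 + 8 + 8 + 4 + 4 + 9 + 8 + 7 + 9) / 21 = 145 / 21 = 6.9048
LCL = c̄ − 3√c̄ = 6.9048 − 3 × 2.6277 = -0.9783 → 0 (cannot be negative)

0.00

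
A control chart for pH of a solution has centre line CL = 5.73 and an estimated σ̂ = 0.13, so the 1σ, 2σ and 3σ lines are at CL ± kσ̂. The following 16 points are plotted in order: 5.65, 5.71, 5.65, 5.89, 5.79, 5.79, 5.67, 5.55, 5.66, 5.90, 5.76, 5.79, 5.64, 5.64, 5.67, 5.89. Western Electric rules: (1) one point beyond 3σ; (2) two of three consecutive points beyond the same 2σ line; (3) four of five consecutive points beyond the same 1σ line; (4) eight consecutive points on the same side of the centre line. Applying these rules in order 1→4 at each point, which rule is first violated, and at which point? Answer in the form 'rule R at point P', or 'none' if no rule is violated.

none

Zone of each point (C = within 1σ̂, B = 1σ̂–2σ̂, A = 2σ̂–3σ̂, * = beyond 3σ̂; sign = side of CL): 1:-C, 2:-C, 3:-C, 4:+B, 5:+C, 6:+C, 7:-C, 8:-B, 9:-C, 10:+B, 11:+C, 12:+C, 13:-C, 14:-C, 15:-C, 16:+B
No rule fires across all 16 points.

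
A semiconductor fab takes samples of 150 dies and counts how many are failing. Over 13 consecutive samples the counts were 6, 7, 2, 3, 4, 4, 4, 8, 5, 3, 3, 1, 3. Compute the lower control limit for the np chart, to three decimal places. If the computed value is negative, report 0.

0.000

p̄ = Σdᵢ / (k·n) = 53 / (13 × 150) = 0.02718
LCL = np̄ − 3·√(np̄(1−p̄)) = 4.0769 − 3 × 1.9915 = -1.8976 → 0 (negative, so LCL = 0)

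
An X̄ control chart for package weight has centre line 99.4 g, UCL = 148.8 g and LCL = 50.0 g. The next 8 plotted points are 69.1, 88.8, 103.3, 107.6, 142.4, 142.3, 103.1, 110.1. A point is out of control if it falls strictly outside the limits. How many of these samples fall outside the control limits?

0

All 8 points lie within [50.0, 148.8].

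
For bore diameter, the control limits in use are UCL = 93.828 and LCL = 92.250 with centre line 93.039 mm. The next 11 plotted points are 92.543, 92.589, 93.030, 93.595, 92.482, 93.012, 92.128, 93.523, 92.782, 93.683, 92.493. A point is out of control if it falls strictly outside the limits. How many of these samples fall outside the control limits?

1

Compare each point to [92.250, 93.828]: sample 7 = 92.128 < LCL.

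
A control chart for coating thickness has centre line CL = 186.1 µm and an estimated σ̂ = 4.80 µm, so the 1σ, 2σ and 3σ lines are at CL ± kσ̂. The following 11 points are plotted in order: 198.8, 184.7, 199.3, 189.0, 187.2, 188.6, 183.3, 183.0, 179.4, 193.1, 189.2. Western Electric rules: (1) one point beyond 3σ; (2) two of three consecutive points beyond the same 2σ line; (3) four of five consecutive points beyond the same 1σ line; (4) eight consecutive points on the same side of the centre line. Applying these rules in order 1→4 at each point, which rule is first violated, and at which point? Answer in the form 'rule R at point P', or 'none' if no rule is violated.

rule 2 at point 3

Zone of each point (C = within 1σ̂, B = 1σ̂–2σ̂, A = 2σ̂–3σ̂, * = beyond 3σ̂; sign = side of CL): 1:+A, 2:-C, 3:+A, 4:+C, 5:+C, 6:+C, 7:-C, 8:-C, 9:-B, 10:+B, 11:+C
Rule 2 (two of three consecutive points beyond the same 2σ limit) is satisfied at point 3.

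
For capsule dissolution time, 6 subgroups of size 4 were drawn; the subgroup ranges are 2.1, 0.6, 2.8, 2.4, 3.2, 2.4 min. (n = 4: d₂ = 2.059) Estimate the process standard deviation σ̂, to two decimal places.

1.09

R̄ = (2.1 + 0.6 + 2.8 + 2.4 + 3.2 + 2.4) / 6 = 2.2500
σ̂ = R̄ / d₂ = 2.2500 / 2.059 = 1.0928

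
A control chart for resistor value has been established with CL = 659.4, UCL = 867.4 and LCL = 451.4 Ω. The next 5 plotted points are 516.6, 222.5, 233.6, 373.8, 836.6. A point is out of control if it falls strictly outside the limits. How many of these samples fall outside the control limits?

Compare each point to [451.4, 867.4]: sample 2 = 222.5 < LCL; sample 3 = 233.6 < LCL; sample 4 = 373.8 < LCL.

3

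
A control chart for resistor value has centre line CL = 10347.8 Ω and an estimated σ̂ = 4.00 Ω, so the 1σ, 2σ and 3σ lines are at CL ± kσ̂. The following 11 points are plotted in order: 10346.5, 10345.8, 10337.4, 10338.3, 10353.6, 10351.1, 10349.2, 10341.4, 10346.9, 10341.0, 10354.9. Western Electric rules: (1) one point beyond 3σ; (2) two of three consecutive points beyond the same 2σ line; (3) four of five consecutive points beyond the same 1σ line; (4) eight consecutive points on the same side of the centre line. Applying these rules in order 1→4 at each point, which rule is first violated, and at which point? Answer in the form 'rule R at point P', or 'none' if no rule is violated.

Zone of each point (C = within 1σ̂, B = 1σ̂–2σ̂, A = 2σ̂–3σ̂, * = beyond 3σ̂; sign = side of CL): 1:-C, 2:-C, 3:-A, 4:-A, 5:+B, 6:+C, 7:+C, 8:-B, 9:-C, 10:-B, 11:+B
Rule 2 (two of three consecutive points beyond the same 2σ limit) is satisfied at point 4.

rule 2 at point 4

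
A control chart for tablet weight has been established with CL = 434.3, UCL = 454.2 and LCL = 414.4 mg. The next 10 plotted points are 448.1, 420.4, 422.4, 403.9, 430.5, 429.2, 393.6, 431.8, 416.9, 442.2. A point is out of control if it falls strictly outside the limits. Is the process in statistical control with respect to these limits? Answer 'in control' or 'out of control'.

out of control

Compare each point to [414.4, 454.2]: sample 4 = 403.9 < LCL; sample 7 = 393.6 < LCL.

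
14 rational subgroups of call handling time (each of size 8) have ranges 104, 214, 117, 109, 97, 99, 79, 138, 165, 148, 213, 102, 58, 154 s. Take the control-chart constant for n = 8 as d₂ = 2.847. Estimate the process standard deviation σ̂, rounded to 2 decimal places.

R̄ = (104 + 214 + 117 + 109 + 97 + 99 + 79 + 138 + 165 + 148 + 213 + 102 + 58 + 154) / 14 = 128.3571
σ̂ = R̄ / d₂ = 128.3571 / 2.847 = 45.0851

45.09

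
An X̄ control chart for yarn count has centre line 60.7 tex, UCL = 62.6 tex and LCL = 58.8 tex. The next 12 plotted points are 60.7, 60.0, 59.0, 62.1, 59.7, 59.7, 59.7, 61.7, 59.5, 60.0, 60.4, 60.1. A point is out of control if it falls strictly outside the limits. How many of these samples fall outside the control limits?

All 12 points lie within [58.8, 62.6].

0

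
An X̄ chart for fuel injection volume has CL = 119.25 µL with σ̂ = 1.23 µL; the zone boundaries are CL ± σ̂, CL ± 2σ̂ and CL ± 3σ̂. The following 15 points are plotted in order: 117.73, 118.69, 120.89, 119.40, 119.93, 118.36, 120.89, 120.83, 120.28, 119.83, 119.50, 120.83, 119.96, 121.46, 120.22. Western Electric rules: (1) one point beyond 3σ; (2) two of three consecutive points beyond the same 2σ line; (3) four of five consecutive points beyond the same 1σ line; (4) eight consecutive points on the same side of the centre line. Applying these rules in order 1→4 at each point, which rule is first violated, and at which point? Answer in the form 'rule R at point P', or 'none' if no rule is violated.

rule 4 at point 14

Zone of each point (C = within 1σ̂, B = 1σ̂–2σ̂, A = 2σ̂–3σ̂, * = beyond 3σ̂; sign = side of CL): 1:-B, 2:-C, 3:+B, 4:+C, 5:+C, 6:-C, 7:+B, 8:+B, 9:+C, 10:+C, 11:+C, 12:+B, 13:+C, 14:+B, 15:+C
Rule 4 (eight consecutive points on the same side of the centre line) is satisfied at point 14.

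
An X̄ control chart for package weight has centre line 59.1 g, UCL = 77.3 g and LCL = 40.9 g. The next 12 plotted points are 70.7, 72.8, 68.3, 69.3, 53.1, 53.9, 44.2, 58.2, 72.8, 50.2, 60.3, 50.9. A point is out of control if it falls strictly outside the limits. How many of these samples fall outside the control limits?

All 12 points lie within [40.9, 77.3].

0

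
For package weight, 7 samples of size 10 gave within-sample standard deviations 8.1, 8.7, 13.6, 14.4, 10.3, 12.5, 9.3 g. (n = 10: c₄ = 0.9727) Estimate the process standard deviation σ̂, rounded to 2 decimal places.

11.29

s̄ = (8.1 + 8.7 + 13.6 + 14.4 + 10.3 + 12.5 + 9.3) / 7 = 10.9857
σ̂ = s̄ / c₄ = 10.9857 / 0.9727 = 11.2940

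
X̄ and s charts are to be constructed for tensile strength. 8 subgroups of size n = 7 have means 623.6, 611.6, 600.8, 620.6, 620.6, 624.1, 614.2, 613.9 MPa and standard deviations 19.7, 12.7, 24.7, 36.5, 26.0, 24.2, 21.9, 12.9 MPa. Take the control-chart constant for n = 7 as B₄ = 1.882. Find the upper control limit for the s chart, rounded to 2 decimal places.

42.02

s̄ = (19.7 + 12.7 + 24.7 + 36.5 + 26.0 + 24.2 + 21.9 + 12.9) / 8 = 22.3250
UCL_s = B₄·s̄ = 1.882 × 22.3250 = 42.0156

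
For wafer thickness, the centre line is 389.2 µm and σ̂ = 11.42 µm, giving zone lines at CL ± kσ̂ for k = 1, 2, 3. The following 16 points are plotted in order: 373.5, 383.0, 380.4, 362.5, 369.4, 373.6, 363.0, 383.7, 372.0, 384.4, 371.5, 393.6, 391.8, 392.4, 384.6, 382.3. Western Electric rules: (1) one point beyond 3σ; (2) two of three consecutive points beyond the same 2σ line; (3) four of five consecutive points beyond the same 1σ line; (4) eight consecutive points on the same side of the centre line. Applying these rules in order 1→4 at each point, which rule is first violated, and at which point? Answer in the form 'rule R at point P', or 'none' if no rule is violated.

rule 3 at point 7

Zone of each point (C = within 1σ̂, B = 1σ̂–2σ̂, A = 2σ̂–3σ̂, * = beyond 3σ̂; sign = side of CL): 1:-B, 2:-C, 3:-C, 4:-A, 5:-B, 6:-B, 7:-A, 8:-C, 9:-B, 10:-C, 11:-B, 12:+C, 13:+C, 14:+C, 15:-C, 16:-C
Rule 3 (four of five consecutive points beyond the same 1σ limit) is satisfied at point 7.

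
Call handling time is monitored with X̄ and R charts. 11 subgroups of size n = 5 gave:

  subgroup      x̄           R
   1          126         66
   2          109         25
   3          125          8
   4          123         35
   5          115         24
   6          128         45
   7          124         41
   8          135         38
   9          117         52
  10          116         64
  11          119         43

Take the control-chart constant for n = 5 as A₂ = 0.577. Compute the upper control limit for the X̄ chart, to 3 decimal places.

X̄̄ = (126 + 109 + 125 + 123 + 115 + 128 + 124 + 135 + 117 + 116 + 119) / 11 = 1337.0000 / 11 = 121.5455
R̄ = (66 + 25 + 8 + 35 + 24 + 45 + 41 + 38 + 52 + 64 + 43) / 11 = 441.0000 / 11 = 40.0909
UCL = X̄̄ + A₂·R̄ = 121.5455 + 0.577 × 40.0909 = 144.6779

144.678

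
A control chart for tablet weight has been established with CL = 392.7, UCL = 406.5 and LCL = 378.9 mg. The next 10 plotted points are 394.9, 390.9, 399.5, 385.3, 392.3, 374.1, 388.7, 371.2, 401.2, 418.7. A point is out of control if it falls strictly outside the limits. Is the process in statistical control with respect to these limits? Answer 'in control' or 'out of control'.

Compare each point to [378.9, 406.5]: sample 6 = 374.1 < LCL; sample 8 = 371.2 < LCL; sample 10 = 418.7 > UCL.

out of control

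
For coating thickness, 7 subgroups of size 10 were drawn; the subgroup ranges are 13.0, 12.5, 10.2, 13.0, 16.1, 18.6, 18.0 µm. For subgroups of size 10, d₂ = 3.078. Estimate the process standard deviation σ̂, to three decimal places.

4.706

R̄ = (13.0 + 12.5 + 10.2 + 13.0 + 16.1 + 18.6 + 18.0) / 7 = 14.4857
σ̂ = R̄ / d₂ = 14.4857 / 3.078 = 4.7062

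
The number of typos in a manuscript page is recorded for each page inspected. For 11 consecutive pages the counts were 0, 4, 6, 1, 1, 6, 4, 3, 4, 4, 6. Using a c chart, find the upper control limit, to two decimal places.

c̄ = (0 + 4 + 6 + 1 + 1 + 6 + 4 + 3 + 4 + 4 + 6) / 11 = 39 / 11 = 3.5455
UCL = c̄ + 3√c̄ = 3.5455 + 3 × √3.5455 = 3.5455 + 3 × 1.8829 = 9.1943

9.19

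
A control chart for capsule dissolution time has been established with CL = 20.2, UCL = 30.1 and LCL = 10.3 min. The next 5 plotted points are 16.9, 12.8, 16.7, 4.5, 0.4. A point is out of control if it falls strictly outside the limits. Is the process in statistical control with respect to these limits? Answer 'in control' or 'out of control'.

Compare each point to [10.3, 30.1]: sample 4 = 4.5 < LCL; sample 5 = 0.4 < LCL.

out of control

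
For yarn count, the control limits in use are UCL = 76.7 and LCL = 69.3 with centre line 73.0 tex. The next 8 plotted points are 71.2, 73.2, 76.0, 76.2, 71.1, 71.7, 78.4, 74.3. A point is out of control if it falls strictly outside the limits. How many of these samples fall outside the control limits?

1

Compare each point to [69.3, 76.7]: sample 7 = 78.4 > UCL.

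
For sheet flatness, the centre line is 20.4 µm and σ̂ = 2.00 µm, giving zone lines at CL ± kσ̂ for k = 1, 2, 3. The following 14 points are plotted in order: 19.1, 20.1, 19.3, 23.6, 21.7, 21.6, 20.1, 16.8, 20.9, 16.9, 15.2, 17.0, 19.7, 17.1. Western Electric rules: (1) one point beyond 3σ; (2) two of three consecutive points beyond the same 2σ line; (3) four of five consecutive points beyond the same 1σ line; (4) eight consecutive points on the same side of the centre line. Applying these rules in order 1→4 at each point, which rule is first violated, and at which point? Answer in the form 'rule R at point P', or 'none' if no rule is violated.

rule 3 at point 12

Zone of each point (C = within 1σ̂, B = 1σ̂–2σ̂, A = 2σ̂–3σ̂, * = beyond 3σ̂; sign = side of CL): 1:-C, 2:-C, 3:-C, 4:+B, 5:+C, 6:+C, 7:-C, 8:-B, 9:+C, 10:-B, 11:-A, 12:-B, 13:-C, 14:-B
Rule 3 (four of five consecutive points beyond the same 1σ limit) is satisfied at point 12.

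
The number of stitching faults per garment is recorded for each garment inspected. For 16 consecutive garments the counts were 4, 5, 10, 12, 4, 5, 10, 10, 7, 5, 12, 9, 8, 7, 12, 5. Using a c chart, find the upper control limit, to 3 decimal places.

16.198

c̄ = (4 + 5 + 10 + 12 + 4 + 5 + 10 + 10 + 7 + 5 + 12 + 9 + 8 + 7 + 12 + 5) / 16 = 125 / 16 = 7.8125
UCL = c̄ + 3√c̄ = 7.8125 + 3 × √7.8125 = 7.8125 + 3 × 2.7951 = 16.1978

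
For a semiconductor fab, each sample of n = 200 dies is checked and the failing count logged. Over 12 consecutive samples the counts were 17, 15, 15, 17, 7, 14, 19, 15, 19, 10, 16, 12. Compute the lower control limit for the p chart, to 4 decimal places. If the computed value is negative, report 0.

p̄ = Σdᵢ / (k·n) = 176 / (12 × 200) = 0.07333
LCL = p̄ − 3·√(p̄(1−p̄)/n) = 0.07333 − 3 × 0.01843 = 0.01803

0.0180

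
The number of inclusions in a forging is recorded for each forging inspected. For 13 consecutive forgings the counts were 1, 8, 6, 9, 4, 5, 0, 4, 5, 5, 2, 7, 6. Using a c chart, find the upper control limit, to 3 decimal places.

11.321

c̄ = (1 + 8 + 6 + 9 + 4 + 5 + 0 + 4 + 5 + 5 + 2 + 7 + 6) / 13 = 62 / 13 = 4.7692
UCL = c̄ + 3√c̄ = 4.7692 + 3 × √4.7692 = 4.7692 + 3 × 2.1839 = 11.3208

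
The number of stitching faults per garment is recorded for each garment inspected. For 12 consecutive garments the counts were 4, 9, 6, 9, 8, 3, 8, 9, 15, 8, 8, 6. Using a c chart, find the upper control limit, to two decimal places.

c̄ = (4 + 9 + 6 + 9 + 8 + 3 + 8 + 9 + 15 + 8 + 8 + 6) / 12 = 93 / 12 = 7.7500
UCL = c̄ + 3√c̄ = 7.7500 + 3 × √7.7500 = 7.7500 + 3 × 2.7839 = 16.1016

16.10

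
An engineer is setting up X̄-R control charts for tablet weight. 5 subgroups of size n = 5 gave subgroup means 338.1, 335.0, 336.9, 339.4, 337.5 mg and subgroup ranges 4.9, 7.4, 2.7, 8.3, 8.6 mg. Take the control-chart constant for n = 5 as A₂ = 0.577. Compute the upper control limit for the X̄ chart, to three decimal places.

X̄̄ = (338.1 + 335.0 + 336.9 + 339.4 + 337.5) / 5 = 1686.9000 / 5 = 337.3800
R̄ = (4.9 + 7.4 + 2.7 + 8.3 + 8.6) / 5 = 31.9000 / 5 = 6.3800
UCL = X̄̄ + A₂·R̄ = 337.3800 + 0.577 × 6.3800 = 341.0613

341.061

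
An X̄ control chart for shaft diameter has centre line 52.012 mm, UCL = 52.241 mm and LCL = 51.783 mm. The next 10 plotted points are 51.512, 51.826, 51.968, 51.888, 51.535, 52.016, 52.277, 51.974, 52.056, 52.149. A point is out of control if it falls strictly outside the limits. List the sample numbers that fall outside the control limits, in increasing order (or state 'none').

Compare each point to [51.783, 52.241]: sample 1 = 51.512 < LCL; sample 5 = 51.535 < LCL; sample 7 = 52.277 > UCL.

1, 5, 7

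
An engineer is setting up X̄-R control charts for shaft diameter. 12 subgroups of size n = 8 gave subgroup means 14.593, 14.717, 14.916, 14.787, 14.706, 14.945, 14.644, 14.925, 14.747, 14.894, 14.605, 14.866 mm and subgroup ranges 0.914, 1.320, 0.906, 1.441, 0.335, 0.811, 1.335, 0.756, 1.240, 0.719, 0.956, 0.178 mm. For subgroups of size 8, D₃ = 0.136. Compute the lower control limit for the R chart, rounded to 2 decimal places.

R̄ = (0.914 + 1.320 + 0.906 + 1.441 + 0.335 + 0.811 + 1.335 + 0.756 + 1.240 + 0.719 + 0.956 + 0.178) / 12 = 10.9110 / 12 = 0.9093
LCL_R = D₃·R̄ = 0.136 × 0.9093 = 0.1237

0.12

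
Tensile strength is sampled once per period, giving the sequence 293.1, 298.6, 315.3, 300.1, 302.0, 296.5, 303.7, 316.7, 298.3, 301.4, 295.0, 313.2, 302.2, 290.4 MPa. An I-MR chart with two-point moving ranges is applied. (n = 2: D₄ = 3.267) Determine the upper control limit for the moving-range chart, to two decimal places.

Moving ranges: 5.5, 16.7, 15.2, 1.9, 5.5, 7.2, 13.0, 18.4, 3.1, 6.4, 18.2, 11.0, 11.8; M̄R̄ = 133.9000 / 13 = 10.3000
UCL_MR = D₄·M̄R̄ = 3.267 × 10.3000 = 33.6501

33.65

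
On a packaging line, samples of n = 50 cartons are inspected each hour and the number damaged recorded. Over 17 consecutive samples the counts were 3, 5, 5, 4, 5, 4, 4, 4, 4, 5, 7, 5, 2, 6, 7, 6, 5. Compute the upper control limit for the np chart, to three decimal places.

10.993

p̄ = Σdᵢ / (k·n) = 81 / (17 × 50) = 0.09529
UCL = np̄ + 3·√(np̄(1−p̄)) = 4.7647 + 3 × √(4.7647×0.90471) = 4.7647 + 3 × 2.0762 = 10.9933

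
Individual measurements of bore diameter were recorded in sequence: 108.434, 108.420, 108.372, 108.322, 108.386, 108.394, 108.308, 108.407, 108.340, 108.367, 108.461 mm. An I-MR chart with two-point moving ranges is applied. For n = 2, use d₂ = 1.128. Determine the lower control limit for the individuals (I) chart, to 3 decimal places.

X̄ = (108.434 + 108.420 + 108.372 + 108.322 + 108.386 + 108.394 + 108.308 + 108.407 + 108.340 + 108.367 + 108.461) / 11 = 108.3828
Moving ranges: 0.014, 0.048, 0.050, 0.064, 0.008, 0.086, 0.099, 0.067, 0.027, 0.094; M̄R̄ = 0.5570 / 10 = 0.0557
LCL = X̄ − 3·M̄R̄/d₂ = 108.3828 − 3 × 0.0557 / 1.128 = 108.2347

108.235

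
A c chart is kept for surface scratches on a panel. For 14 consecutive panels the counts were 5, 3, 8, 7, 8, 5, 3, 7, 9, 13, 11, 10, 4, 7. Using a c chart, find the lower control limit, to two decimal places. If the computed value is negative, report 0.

0.00

c̄ = (5 + 3 + 8 + 7 + 8 + 5 + 3 + 7 + 9 + 13 + 11 + 10 + 4 + 7) / 14 = 100 / 14 = 7.1429
LCL = c̄ − 3√c̄ = 7.1429 − 3 × 2.6726 = -0.8750 → 0 (cannot be negative)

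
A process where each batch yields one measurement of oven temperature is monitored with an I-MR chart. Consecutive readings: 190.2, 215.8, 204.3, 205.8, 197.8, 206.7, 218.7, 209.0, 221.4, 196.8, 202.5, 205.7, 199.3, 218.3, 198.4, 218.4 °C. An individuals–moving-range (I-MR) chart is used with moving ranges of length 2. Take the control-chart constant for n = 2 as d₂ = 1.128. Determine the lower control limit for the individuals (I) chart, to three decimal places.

X̄ = (190.2 + 215.8 + 204.3 + 205.8 + 197.8 + 206.7 + 218.7 + 209.0 + 221.4 + 196.8 + 202.5 + 205.7 + 199.3 + 218.3 + 198.4 + 218.4) / 16 = 206.8187
Moving ranges: 25.6, 11.5, 1.5, 8.0, 8.9, 12.0, 9.7, 12.4, 24.6, 5.7, 3.2, 6.4, 19.0, 19.9, 20.0; M̄R̄ = 188.4000 / 15 = 12.5600
LCL = X̄ − 3·M̄R̄/d₂ = 206.8187 − 3 × 12.5600 / 1.128 = 173.4145

173.414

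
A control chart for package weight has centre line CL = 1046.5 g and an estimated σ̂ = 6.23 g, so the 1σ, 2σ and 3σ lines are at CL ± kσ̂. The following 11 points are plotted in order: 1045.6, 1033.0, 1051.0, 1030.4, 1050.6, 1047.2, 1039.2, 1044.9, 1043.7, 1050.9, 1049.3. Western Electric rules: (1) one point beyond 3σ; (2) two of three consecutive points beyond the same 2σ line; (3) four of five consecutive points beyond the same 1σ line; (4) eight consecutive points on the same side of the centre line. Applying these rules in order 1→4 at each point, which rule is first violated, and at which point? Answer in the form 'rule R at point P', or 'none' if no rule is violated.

Zone of each point (C = within 1σ̂, B = 1σ̂–2σ̂, A = 2σ̂–3σ̂, * = beyond 3σ̂; sign = side of CL): 1:-C, 2:-A, 3:+C, 4:-A, 5:+C, 6:+C, 7:-B, 8:-C, 9:-C, 10:+C, 11:+C
Rule 2 (two of three consecutive points beyond the same 2σ limit) is satisfied at point 4.

rule 2 at point 4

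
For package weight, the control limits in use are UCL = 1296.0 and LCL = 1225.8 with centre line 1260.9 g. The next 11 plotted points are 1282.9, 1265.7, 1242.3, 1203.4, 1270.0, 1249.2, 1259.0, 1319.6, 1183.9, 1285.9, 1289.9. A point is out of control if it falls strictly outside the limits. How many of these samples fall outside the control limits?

3

Compare each point to [1225.8, 1296.0]: sample 4 = 1203.4 < LCL; sample 8 = 1319.6 > UCL; sample 9 = 1183.9 < LCL.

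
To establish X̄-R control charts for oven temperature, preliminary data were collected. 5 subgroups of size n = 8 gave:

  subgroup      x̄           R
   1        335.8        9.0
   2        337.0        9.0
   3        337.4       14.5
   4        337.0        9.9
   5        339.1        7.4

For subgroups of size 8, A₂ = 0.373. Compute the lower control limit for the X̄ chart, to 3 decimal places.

X̄̄ = (335.8 + 337.0 + 337.4 + 337.0 + 339.1) / 5 = 1686.3000 / 5 = 337.2600
R̄ = (9.0 + 9.0 + 14.5 + 9.9 + 7.4) / 5 = 49.8000 / 5 = 9.9600
LCL = X̄̄ − A₂·R̄ = 337.2600 − 0.373 × 9.9600 = 333.5449

333.545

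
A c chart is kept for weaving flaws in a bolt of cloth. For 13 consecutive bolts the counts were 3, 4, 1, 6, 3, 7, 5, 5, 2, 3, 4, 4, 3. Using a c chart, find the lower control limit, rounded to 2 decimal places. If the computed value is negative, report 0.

c̄ = (3 + 4 + 1 + 6 + 3 + 7 + 5 + 5 + 2 + 3 + 4 + 4 + 3) / 13 = 50 / 13 = 3.8462
LCL = c̄ − 3√c̄ = 3.8462 − 3 × 1.9612 = -2.0373 → 0 (cannot be negative)

0.00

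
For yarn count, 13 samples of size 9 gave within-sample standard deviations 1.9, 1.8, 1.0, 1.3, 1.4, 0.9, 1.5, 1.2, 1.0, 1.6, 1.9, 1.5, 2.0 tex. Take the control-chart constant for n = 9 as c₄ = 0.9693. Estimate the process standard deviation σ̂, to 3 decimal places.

1.508

s̄ = (1.9 + 1.8 + 1.0 + 1.3 + 1.4 + 0.9 + 1.5 + 1.2 + 1.0 + 1.6 + 1.9 + 1.5 + 2.0) / 13 = 1.4615
σ̂ = s̄ / c₄ = 1.4615 / 0.9693 = 1.5078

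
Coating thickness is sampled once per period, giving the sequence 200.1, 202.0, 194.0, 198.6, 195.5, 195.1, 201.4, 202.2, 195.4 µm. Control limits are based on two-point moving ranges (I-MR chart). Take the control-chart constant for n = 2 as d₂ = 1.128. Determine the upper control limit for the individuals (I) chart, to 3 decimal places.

208.861

X̄ = (200.1 + 202.0 + 194.0 + 198.6 + 195.5 + 195.1 + 201.4 + 202.2 + 195.4) / 9 = 198.2556
Moving ranges: 1.9, 8.0, 4.6, 3.1, 0.4, 6.3, 0.8, 6.8; M̄R̄ = 31.9000 / 8 = 3.9875
UCL = X̄ + 3·M̄R̄/d₂ = 198.2556 + 3 × 3.9875 / 1.128 = 208.8606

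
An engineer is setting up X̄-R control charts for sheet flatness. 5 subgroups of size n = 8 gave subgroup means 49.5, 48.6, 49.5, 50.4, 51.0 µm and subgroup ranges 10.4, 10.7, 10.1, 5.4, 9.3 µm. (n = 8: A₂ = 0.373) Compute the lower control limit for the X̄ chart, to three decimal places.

46.376

X̄̄ = (49.5 + 48.6 + 49.5 + 50.4 + 51.0) / 5 = 249.0000 / 5 = 49.8000
R̄ = (10.4 + 10.7 + 10.1 + 5.4 + 9.3) / 5 = 45.9000 / 5 = 9.1800
LCL = X̄̄ − A₂·R̄ = 49.8000 − 0.373 × 9.1800 = 46.3759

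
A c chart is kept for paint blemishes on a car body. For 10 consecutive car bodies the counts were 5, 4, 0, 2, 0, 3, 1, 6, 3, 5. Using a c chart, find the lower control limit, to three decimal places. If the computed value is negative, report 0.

c̄ = (5 + 4 + 0 + 2 + 0 + 3 + 1 + 6 + 3 + 5) / 10 = 29 / 10 = 2.9000
LCL = c̄ − 3√c̄ = 2.9000 − 3 × 1.7029 = -2.2088 → 0 (cannot be negative)

0.000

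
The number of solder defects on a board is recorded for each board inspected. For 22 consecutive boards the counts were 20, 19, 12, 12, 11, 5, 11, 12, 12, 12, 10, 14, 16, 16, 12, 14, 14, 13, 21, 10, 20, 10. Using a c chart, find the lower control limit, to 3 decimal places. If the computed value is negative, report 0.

c̄ = (20 + 19 + 12 + 12 + 11 + 5 + 11 + 12 + 12 + 12 + 10 + 14 + 16 + 16 + 12 + 14 + 14 + 13 + 21 + 10 + 20 + 10) / 22 = 296 / 22 = 13.4545
LCL = c̄ − 3√c̄ = 13.4545 − 3 × 3.6680 = 2.4504

2.450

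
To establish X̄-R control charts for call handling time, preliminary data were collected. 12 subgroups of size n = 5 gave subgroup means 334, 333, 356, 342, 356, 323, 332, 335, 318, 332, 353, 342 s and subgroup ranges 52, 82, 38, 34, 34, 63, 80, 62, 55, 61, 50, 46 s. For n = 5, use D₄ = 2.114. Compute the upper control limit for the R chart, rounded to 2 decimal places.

R̄ = (52 + 82 + 38 + 34 + 34 + 63 + 80 + 62 + 55 + 61 + 50 + 46) / 12 = 657.0000 / 12 = 54.7500
UCL_R = D₄·R̄ = 2.114 × 54.7500 = 115.7415

115.74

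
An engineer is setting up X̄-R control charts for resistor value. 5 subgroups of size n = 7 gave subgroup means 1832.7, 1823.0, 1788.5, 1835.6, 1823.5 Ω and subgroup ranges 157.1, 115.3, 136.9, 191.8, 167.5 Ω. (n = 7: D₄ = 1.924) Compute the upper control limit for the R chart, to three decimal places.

295.757

R̄ = (157.1 + 115.3 + 136.9 + 191.8 + 167.5) / 5 = 768.6000 / 5 = 153.7200
UCL_R = D₄·R̄ = 1.924 × 153.7200 = 295.7573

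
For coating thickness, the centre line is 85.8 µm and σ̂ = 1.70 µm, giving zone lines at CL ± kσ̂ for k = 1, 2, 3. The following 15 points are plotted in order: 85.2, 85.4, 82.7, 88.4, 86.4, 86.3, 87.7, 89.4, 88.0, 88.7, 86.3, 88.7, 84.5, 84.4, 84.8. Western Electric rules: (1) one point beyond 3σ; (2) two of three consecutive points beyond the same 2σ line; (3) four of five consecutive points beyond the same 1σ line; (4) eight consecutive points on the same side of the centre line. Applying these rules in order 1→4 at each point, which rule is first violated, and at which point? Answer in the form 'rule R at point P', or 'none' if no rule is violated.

Zone of each point (C = within 1σ̂, B = 1σ̂–2σ̂, A = 2σ̂–3σ̂, * = beyond 3σ̂; sign = side of CL): 1:-C, 2:-C, 3:-B, 4:+B, 5:+C, 6:+C, 7:+B, 8:+A, 9:+B, 10:+B, 11:+C, 12:+B, 13:-C, 14:-C, 15:-C
Rule 3 (four of five consecutive points beyond the same 1σ limit) is satisfied at point 10.

rule 3 at point 10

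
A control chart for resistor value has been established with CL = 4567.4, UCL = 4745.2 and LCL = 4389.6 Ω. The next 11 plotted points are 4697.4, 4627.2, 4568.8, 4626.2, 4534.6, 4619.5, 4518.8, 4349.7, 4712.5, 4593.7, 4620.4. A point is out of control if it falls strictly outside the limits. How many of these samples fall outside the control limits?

1

Compare each point to [4389.6, 4745.2]: sample 8 = 4349.7 < LCL.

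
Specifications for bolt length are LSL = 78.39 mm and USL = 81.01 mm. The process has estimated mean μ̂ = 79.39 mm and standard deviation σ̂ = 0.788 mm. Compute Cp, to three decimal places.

Cp = (USL − LSL) / (6σ̂) = (81.01 − 78.39) / (6 × 0.788) = 2.6200 / 4.7280 = 0.5541

0.554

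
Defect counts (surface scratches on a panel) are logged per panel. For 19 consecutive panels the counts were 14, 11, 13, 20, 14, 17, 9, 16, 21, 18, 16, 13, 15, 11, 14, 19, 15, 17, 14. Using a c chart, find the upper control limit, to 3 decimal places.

c̄ = (14 + 11 + 13 + 20 + 14 + 17 + 9 + 16 + 21 + 18 + 16 + 13 + 15 + 11 + 14 + 19 + 15 + 17 + 14) / 19 = 287 / 19 = 15.1053
UCL = c̄ + 3√c̄ = 15.1053 + 3 × √15.1053 = 15.1053 + 3 × 3.8865 = 26.7649

26.765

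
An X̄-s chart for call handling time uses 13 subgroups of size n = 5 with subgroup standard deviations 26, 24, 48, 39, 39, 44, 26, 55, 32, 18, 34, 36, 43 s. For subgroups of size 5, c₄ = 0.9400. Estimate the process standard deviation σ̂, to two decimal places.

37.97

s̄ = (26 + 24 + 48 + 39 + 39 + 44 + 26 + 55 + 32 + 18 + 34 + 36 + 43) / 13 = 35.6923
σ̂ = s̄ / c₄ = 35.6923 / 0.9400 = 37.9705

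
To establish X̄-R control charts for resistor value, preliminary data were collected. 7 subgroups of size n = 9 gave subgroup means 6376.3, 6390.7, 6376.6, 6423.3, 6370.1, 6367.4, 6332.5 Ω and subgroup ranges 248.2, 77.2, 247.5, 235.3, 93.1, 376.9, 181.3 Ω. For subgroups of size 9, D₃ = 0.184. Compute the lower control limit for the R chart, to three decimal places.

38.364

R̄ = (248.2 + 77.2 + 247.5 + 235.3 + 93.1 + 376.9 + 181.3) / 7 = 1459.5000 / 7 = 208.5000
LCL_R = D₃·R̄ = 0.184 × 208.5000 = 38.3640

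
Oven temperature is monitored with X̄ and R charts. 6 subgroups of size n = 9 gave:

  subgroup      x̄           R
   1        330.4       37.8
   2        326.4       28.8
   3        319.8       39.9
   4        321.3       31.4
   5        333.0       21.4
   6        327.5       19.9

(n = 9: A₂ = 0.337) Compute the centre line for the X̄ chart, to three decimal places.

X̄̄ = (330.4 + 326.4 + 319.8 + 321.3 + 333.0 + 327.5) / 6 = 1958.4000 / 6 = 326.4000
CL = X̄̄ = 326.4000

326.400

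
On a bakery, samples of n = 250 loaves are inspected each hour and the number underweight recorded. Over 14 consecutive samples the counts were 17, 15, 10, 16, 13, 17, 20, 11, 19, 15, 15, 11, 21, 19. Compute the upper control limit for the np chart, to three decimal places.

27.131

p̄ = Σdᵢ / (k·n) = 219 / (14 × 250) = 0.06257
UCL = np̄ + 3·√(np̄(1−p̄)) = 15.6429 + 3 × √(15.6429×0.93743) = 15.6429 + 3 × 3.8294 = 27.1310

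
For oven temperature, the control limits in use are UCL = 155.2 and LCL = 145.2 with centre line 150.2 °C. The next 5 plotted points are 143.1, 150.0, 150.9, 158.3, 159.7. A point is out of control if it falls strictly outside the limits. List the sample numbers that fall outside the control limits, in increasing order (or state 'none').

1, 4, 5

Compare each point to [145.2, 155.2]: sample 1 = 143.1 < LCL; sample 4 = 158.3 > UCL; sample 5 = 159.7 > UCL.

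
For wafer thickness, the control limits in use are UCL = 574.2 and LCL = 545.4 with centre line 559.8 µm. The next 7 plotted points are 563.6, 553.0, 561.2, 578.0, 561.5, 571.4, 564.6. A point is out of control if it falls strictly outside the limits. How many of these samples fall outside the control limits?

1

Compare each point to [545.4, 574.2]: sample 4 = 578.0 > UCL.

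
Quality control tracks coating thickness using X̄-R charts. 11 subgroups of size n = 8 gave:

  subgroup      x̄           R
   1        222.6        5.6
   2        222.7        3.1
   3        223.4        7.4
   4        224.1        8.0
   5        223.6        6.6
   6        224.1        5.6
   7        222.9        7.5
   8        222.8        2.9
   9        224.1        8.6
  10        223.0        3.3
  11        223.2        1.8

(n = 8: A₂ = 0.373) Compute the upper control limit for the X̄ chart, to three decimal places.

X̄̄ = (222.6 + 222.7 + 223.4 + 224.1 + 223.6 + 224.1 + 222.9 + 222.8 + 224.1 + 223.0 + 223.2) / 11 = 2456.5000 / 11 = 223.3182
R̄ = (5.6 + 3.1 + 7.4 + 8.0 + 6.6 + 5.6 + 7.5 + 2.9 + 8.6 + 3.3 + 1.8) / 11 = 60.4000 / 11 = 5.4909
UCL = X̄̄ + A₂·R̄ = 223.3182 + 0.373 × 5.4909 = 225.3663

225.366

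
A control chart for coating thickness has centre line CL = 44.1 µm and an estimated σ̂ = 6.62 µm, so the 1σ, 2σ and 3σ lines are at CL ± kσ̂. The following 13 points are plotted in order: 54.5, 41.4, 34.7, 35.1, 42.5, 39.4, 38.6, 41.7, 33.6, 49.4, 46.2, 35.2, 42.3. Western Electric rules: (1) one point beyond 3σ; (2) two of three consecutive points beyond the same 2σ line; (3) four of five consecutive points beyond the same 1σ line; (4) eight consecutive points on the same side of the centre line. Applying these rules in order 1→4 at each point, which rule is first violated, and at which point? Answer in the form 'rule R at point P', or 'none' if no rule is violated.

rule 4 at point 9

Zone of each point (C = within 1σ̂, B = 1σ̂–2σ̂, A = 2σ̂–3σ̂, * = beyond 3σ̂; sign = side of CL): 1:+B, 2:-C, 3:-B, 4:-B, 5:-C, 6:-C, 7:-C, 8:-C, 9:-B, 10:+C, 11:+C, 12:-B, 13:-C
Rule 4 (eight consecutive points on the same side of the centre line) is satisfied at point 9.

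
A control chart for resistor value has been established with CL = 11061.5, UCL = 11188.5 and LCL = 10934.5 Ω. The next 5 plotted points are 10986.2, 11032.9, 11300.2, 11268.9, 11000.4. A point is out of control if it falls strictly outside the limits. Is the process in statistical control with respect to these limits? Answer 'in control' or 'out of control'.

Compare each point to [10934.5, 11188.5]: sample 3 = 11300.2 > UCL; sample 4 = 11268.9 > UCL.

out of control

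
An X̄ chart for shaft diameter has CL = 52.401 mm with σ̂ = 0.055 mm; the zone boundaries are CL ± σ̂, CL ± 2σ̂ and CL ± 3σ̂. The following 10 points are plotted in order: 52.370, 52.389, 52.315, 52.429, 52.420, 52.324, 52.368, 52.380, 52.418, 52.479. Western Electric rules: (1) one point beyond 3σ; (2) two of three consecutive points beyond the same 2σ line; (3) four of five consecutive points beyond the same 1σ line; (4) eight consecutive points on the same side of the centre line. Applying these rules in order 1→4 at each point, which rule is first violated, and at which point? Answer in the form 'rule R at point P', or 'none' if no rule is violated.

none

Zone of each point (C = within 1σ̂, B = 1σ̂–2σ̂, A = 2σ̂–3σ̂, * = beyond 3σ̂; sign = side of CL): 1:-C, 2:-C, 3:-B, 4:+C, 5:+C, 6:-B, 7:-C, 8:-C, 9:+C, 10:+B
No rule fires across all 10 points.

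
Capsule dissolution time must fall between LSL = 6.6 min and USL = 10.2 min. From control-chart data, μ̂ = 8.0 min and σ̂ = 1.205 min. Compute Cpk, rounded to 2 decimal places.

Cpu = (USL − μ̂) / (3σ̂) = (10.2 − 8.0) / (3 × 1.205) = 0.6086; Cpl = (μ̂ − LSL) / (3σ̂) = (8.0 − 6.6) / (3 × 1.205) = 0.3873; Cpk = min(Cpu, Cpl) = 0.3873

0.39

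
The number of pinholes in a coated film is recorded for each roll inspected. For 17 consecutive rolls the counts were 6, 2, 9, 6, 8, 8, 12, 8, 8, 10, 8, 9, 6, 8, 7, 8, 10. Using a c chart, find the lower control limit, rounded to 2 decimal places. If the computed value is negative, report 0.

0.00

c̄ = (6 + 2 + 9 + 6 + 8 + 8 + 12 + 8 + 8 + 10 + 8 + 9 + 6 + 8 + 7 + 8 + 10) / 17 = 133 / 17 = 7.8235
LCL = c̄ − 3√c̄ = 7.8235 − 3 × 2.7971 = -0.5676 → 0 (cannot be negative)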